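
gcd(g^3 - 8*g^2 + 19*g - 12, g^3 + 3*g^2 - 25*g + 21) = g^2 - 4*g + 3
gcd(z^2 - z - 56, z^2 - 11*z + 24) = z - 8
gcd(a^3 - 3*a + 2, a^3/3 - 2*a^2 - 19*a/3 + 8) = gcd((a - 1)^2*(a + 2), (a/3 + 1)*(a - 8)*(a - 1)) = a - 1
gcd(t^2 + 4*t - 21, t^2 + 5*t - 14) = t + 7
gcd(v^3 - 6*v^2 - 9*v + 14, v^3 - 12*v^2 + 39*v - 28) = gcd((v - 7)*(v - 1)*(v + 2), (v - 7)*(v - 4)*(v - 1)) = v^2 - 8*v + 7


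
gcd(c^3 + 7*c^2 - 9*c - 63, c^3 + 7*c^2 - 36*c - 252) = c + 7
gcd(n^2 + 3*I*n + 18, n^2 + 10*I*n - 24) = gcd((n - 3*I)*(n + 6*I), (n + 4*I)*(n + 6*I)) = n + 6*I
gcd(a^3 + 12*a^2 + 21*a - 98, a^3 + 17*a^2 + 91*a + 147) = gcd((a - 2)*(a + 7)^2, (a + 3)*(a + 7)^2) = a^2 + 14*a + 49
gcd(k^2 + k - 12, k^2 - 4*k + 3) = k - 3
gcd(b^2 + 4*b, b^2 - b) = b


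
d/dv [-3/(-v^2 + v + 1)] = 3*(1 - 2*v)/(-v^2 + v + 1)^2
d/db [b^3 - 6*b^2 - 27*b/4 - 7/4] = 3*b^2 - 12*b - 27/4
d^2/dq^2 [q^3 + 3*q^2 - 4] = 6*q + 6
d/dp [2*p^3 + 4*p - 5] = 6*p^2 + 4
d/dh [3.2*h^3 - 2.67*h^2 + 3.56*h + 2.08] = 9.6*h^2 - 5.34*h + 3.56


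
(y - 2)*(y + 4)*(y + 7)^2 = y^4 + 16*y^3 + 69*y^2 - 14*y - 392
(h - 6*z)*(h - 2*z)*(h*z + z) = h^3*z - 8*h^2*z^2 + h^2*z + 12*h*z^3 - 8*h*z^2 + 12*z^3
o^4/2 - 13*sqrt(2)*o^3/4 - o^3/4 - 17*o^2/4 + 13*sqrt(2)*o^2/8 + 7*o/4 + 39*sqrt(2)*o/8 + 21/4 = (o/2 + 1/2)*(o - 3/2)*(o - 7*sqrt(2))*(o + sqrt(2)/2)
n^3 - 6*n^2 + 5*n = n*(n - 5)*(n - 1)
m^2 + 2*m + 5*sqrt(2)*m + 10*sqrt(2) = (m + 2)*(m + 5*sqrt(2))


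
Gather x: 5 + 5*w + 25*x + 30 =5*w + 25*x + 35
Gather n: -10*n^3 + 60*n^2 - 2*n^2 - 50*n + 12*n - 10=-10*n^3 + 58*n^2 - 38*n - 10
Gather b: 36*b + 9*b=45*b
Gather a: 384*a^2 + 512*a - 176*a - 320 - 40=384*a^2 + 336*a - 360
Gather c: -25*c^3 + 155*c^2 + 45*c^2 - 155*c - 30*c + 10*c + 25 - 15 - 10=-25*c^3 + 200*c^2 - 175*c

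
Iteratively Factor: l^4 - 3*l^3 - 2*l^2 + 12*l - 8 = (l - 2)*(l^3 - l^2 - 4*l + 4) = (l - 2)*(l - 1)*(l^2 - 4) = (l - 2)*(l - 1)*(l + 2)*(l - 2)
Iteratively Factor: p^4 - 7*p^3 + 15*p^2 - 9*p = (p - 1)*(p^3 - 6*p^2 + 9*p) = p*(p - 1)*(p^2 - 6*p + 9) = p*(p - 3)*(p - 1)*(p - 3)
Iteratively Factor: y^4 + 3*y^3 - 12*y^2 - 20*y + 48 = (y + 4)*(y^3 - y^2 - 8*y + 12) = (y + 3)*(y + 4)*(y^2 - 4*y + 4) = (y - 2)*(y + 3)*(y + 4)*(y - 2)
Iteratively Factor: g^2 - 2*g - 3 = (g + 1)*(g - 3)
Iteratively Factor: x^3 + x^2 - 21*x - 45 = (x + 3)*(x^2 - 2*x - 15) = (x - 5)*(x + 3)*(x + 3)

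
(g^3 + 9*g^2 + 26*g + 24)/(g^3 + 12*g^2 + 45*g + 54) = (g^2 + 6*g + 8)/(g^2 + 9*g + 18)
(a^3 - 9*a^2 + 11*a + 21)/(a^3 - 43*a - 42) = (a - 3)/(a + 6)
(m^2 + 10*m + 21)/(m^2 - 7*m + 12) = (m^2 + 10*m + 21)/(m^2 - 7*m + 12)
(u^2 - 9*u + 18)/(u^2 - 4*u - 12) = (u - 3)/(u + 2)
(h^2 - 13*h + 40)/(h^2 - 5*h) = (h - 8)/h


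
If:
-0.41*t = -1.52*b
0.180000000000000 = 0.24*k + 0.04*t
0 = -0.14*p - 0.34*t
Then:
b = 0.269736842105263*t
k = 0.75 - 0.166666666666667*t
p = -2.42857142857143*t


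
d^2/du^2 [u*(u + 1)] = 2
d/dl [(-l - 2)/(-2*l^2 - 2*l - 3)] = (2*l^2 + 2*l - 2*(l + 2)*(2*l + 1) + 3)/(2*l^2 + 2*l + 3)^2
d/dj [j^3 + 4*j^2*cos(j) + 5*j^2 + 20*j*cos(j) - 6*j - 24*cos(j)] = -4*j^2*sin(j) + 3*j^2 - 20*j*sin(j) + 8*j*cos(j) + 10*j + 24*sin(j) + 20*cos(j) - 6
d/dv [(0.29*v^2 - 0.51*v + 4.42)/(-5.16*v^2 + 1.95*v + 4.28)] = (-2.0661*v^2 + 48.0968*v - 10.8018)/(26.6256*v^4 - 20.124*v^3 - 40.3671*v^2 + 16.692*v + 18.3184)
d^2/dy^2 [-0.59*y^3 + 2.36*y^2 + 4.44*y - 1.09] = 4.72 - 3.54*y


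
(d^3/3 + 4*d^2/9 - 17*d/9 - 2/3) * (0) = 0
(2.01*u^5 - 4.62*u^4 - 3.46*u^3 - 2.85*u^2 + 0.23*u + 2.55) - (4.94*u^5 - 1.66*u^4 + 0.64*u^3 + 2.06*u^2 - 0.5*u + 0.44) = -2.93*u^5 - 2.96*u^4 - 4.1*u^3 - 4.91*u^2 + 0.73*u + 2.11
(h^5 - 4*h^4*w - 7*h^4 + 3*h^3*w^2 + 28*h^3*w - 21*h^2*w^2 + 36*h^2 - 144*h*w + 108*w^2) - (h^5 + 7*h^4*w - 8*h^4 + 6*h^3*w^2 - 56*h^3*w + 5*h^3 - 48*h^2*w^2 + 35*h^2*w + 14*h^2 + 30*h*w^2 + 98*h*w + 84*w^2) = -11*h^4*w + h^4 - 3*h^3*w^2 + 84*h^3*w - 5*h^3 + 27*h^2*w^2 - 35*h^2*w + 22*h^2 - 30*h*w^2 - 242*h*w + 24*w^2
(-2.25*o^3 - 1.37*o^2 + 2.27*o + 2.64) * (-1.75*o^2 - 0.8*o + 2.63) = 3.9375*o^5 + 4.1975*o^4 - 8.794*o^3 - 10.0391*o^2 + 3.8581*o + 6.9432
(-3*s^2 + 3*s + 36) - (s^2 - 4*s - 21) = -4*s^2 + 7*s + 57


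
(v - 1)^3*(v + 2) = v^4 - v^3 - 3*v^2 + 5*v - 2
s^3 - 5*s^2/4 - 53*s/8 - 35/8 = (s - 7/2)*(s + 1)*(s + 5/4)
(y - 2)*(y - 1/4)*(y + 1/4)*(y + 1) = y^4 - y^3 - 33*y^2/16 + y/16 + 1/8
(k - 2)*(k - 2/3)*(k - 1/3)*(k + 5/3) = k^4 - 4*k^3/3 - 25*k^2/9 + 88*k/27 - 20/27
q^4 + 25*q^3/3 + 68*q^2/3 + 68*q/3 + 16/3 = (q + 1/3)*(q + 2)^2*(q + 4)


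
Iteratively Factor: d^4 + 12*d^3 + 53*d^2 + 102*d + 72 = (d + 4)*(d^3 + 8*d^2 + 21*d + 18) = (d + 2)*(d + 4)*(d^2 + 6*d + 9) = (d + 2)*(d + 3)*(d + 4)*(d + 3)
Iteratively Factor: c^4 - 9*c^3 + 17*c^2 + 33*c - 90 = (c - 5)*(c^3 - 4*c^2 - 3*c + 18) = (c - 5)*(c - 3)*(c^2 - c - 6) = (c - 5)*(c - 3)^2*(c + 2)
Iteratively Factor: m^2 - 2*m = (m)*(m - 2)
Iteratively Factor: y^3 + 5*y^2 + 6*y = (y)*(y^2 + 5*y + 6) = y*(y + 3)*(y + 2)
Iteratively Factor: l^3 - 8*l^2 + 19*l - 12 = (l - 1)*(l^2 - 7*l + 12) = (l - 3)*(l - 1)*(l - 4)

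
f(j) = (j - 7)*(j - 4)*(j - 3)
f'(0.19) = 55.79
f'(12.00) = 157.00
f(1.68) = -16.29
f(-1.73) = -236.61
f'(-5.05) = 278.91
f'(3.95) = -2.79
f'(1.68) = 22.43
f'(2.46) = 10.27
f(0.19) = -72.91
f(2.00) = -10.00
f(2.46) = -3.78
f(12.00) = 360.00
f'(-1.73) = 118.42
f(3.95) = 0.14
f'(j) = (j - 7)*(j - 4) + (j - 7)*(j - 3) + (j - 4)*(j - 3) = 3*j^2 - 28*j + 61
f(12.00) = 360.00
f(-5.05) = -877.87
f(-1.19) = -178.10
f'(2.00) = 17.00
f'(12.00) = 157.00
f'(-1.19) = 98.57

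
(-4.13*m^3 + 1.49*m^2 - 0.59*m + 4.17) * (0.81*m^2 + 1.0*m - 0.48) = -3.3453*m^5 - 2.9231*m^4 + 2.9945*m^3 + 2.0725*m^2 + 4.4532*m - 2.0016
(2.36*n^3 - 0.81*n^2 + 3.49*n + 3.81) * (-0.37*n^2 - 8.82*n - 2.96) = -0.8732*n^5 - 20.5155*n^4 - 1.1327*n^3 - 29.7939*n^2 - 43.9346*n - 11.2776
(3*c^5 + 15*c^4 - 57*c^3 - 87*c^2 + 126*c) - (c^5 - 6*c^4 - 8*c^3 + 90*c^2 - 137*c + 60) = 2*c^5 + 21*c^4 - 49*c^3 - 177*c^2 + 263*c - 60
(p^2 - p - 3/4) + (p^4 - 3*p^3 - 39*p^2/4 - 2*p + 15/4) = p^4 - 3*p^3 - 35*p^2/4 - 3*p + 3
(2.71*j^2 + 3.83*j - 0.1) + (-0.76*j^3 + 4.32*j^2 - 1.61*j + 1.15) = -0.76*j^3 + 7.03*j^2 + 2.22*j + 1.05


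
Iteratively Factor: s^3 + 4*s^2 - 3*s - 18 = (s - 2)*(s^2 + 6*s + 9) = (s - 2)*(s + 3)*(s + 3)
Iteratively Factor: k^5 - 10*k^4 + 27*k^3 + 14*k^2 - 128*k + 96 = (k - 1)*(k^4 - 9*k^3 + 18*k^2 + 32*k - 96) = (k - 1)*(k + 2)*(k^3 - 11*k^2 + 40*k - 48) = (k - 3)*(k - 1)*(k + 2)*(k^2 - 8*k + 16) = (k - 4)*(k - 3)*(k - 1)*(k + 2)*(k - 4)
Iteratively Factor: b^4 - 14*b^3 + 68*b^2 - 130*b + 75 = (b - 1)*(b^3 - 13*b^2 + 55*b - 75) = (b - 5)*(b - 1)*(b^2 - 8*b + 15) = (b - 5)^2*(b - 1)*(b - 3)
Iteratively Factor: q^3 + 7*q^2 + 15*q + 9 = (q + 3)*(q^2 + 4*q + 3) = (q + 3)^2*(q + 1)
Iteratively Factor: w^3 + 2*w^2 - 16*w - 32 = (w + 2)*(w^2 - 16) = (w + 2)*(w + 4)*(w - 4)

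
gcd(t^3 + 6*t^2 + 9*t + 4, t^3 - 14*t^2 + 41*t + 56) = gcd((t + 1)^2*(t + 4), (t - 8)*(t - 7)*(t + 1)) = t + 1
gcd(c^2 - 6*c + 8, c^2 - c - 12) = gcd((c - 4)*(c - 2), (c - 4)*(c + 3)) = c - 4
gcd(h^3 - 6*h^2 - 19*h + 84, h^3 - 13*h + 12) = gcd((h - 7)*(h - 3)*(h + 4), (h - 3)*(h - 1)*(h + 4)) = h^2 + h - 12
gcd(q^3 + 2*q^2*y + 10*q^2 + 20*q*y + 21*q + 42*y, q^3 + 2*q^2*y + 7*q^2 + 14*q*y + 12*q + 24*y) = q^2 + 2*q*y + 3*q + 6*y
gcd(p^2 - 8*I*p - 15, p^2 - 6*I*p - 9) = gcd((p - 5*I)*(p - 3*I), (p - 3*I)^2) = p - 3*I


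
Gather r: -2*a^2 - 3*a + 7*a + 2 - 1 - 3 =-2*a^2 + 4*a - 2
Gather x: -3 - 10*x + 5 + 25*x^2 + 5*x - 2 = 25*x^2 - 5*x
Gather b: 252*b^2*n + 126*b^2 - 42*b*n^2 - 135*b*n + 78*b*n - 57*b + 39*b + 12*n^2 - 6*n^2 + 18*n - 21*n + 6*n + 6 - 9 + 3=b^2*(252*n + 126) + b*(-42*n^2 - 57*n - 18) + 6*n^2 + 3*n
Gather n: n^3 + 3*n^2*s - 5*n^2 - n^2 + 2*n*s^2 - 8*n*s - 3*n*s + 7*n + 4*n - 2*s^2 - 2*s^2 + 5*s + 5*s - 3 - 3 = n^3 + n^2*(3*s - 6) + n*(2*s^2 - 11*s + 11) - 4*s^2 + 10*s - 6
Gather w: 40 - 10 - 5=25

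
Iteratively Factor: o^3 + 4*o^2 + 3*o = (o)*(o^2 + 4*o + 3) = o*(o + 3)*(o + 1)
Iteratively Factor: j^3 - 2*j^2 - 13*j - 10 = (j + 1)*(j^2 - 3*j - 10) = (j - 5)*(j + 1)*(j + 2)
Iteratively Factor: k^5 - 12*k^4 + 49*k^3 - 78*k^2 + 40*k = (k)*(k^4 - 12*k^3 + 49*k^2 - 78*k + 40) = k*(k - 5)*(k^3 - 7*k^2 + 14*k - 8) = k*(k - 5)*(k - 1)*(k^2 - 6*k + 8) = k*(k - 5)*(k - 2)*(k - 1)*(k - 4)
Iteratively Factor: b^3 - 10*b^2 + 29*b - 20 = (b - 4)*(b^2 - 6*b + 5) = (b - 5)*(b - 4)*(b - 1)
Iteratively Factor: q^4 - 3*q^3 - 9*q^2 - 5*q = (q + 1)*(q^3 - 4*q^2 - 5*q) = (q - 5)*(q + 1)*(q^2 + q) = q*(q - 5)*(q + 1)*(q + 1)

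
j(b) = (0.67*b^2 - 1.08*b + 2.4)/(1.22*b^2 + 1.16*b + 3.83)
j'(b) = (-2.44*b - 1.16)*(0.67*b^2 - 1.08*b + 2.4)/(1.22*b^2 + 1.16*b + 3.83)^2 + (1.34*b - 1.08)/(1.22*b^2 + 1.16*b + 3.83) = (2.0948*b^2 - 0.7238*b - 6.9204)/(1.4884*b^4 + 2.8304*b^3 + 10.6908*b^2 + 8.8856*b + 14.6689)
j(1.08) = 0.31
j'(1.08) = -0.12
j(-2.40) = 1.10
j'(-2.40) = 0.11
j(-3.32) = 1.00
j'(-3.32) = 0.10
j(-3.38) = 0.99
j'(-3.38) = 0.10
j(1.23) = 0.29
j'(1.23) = -0.09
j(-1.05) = 1.08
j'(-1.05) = -0.25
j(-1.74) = 1.15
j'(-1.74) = 0.02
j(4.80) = 0.34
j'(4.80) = 0.03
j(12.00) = 0.44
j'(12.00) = 0.01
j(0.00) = 0.63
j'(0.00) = -0.47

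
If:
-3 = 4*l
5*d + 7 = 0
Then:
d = -7/5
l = -3/4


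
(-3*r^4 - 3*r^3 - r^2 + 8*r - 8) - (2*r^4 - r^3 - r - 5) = -5*r^4 - 2*r^3 - r^2 + 9*r - 3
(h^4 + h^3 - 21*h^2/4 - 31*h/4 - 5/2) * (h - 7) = h^5 - 6*h^4 - 49*h^3/4 + 29*h^2 + 207*h/4 + 35/2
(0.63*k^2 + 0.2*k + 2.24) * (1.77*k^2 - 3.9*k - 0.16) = 1.1151*k^4 - 2.103*k^3 + 3.084*k^2 - 8.768*k - 0.3584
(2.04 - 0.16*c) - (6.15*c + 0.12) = 1.92 - 6.31*c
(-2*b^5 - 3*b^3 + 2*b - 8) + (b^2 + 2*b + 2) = -2*b^5 - 3*b^3 + b^2 + 4*b - 6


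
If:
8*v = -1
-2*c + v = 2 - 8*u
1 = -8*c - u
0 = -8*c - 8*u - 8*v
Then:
No Solution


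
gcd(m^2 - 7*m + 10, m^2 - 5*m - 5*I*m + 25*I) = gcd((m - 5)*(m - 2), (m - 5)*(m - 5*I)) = m - 5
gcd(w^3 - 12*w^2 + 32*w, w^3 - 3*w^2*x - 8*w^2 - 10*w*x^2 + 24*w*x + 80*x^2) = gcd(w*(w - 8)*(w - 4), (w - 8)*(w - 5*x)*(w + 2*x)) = w - 8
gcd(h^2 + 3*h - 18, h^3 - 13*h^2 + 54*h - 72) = h - 3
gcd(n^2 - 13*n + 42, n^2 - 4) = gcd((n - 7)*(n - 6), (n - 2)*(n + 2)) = 1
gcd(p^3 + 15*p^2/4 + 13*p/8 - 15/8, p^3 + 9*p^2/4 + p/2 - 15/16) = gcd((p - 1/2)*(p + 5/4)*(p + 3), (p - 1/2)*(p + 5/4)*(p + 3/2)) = p^2 + 3*p/4 - 5/8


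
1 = 1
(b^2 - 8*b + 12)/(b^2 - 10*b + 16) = (b - 6)/(b - 8)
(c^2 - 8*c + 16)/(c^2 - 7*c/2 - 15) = 2*(-c^2 + 8*c - 16)/(-2*c^2 + 7*c + 30)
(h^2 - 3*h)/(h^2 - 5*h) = (h - 3)/(h - 5)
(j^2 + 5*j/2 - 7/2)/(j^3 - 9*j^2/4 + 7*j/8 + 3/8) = 4*(2*j + 7)/(8*j^2 - 10*j - 3)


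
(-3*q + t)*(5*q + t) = -15*q^2 + 2*q*t + t^2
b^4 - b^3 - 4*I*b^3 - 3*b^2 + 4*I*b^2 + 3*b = b*(b - 1)*(b - 3*I)*(b - I)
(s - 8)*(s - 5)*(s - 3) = s^3 - 16*s^2 + 79*s - 120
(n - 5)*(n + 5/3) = n^2 - 10*n/3 - 25/3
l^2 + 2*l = l*(l + 2)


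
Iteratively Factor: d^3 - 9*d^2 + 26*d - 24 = (d - 4)*(d^2 - 5*d + 6) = (d - 4)*(d - 2)*(d - 3)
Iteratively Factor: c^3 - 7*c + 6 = (c - 2)*(c^2 + 2*c - 3) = (c - 2)*(c + 3)*(c - 1)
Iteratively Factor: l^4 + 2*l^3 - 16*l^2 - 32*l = (l - 4)*(l^3 + 6*l^2 + 8*l) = (l - 4)*(l + 4)*(l^2 + 2*l) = l*(l - 4)*(l + 4)*(l + 2)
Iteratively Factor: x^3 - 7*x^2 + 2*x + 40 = (x - 4)*(x^2 - 3*x - 10) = (x - 5)*(x - 4)*(x + 2)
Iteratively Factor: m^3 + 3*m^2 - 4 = (m - 1)*(m^2 + 4*m + 4) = (m - 1)*(m + 2)*(m + 2)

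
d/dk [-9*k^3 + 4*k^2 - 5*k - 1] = -27*k^2 + 8*k - 5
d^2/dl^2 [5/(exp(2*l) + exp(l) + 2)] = 5*(2*(2*exp(l) + 1)^2*exp(l) - (4*exp(l) + 1)*(exp(2*l) + exp(l) + 2))*exp(l)/(exp(2*l) + exp(l) + 2)^3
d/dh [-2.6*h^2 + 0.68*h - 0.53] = 0.68 - 5.2*h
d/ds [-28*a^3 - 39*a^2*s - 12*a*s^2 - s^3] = -39*a^2 - 24*a*s - 3*s^2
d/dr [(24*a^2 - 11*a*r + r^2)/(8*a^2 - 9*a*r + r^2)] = 2*a/(a^2 - 2*a*r + r^2)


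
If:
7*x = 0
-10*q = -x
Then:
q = 0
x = 0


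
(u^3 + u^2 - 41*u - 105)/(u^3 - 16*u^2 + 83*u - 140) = (u^2 + 8*u + 15)/(u^2 - 9*u + 20)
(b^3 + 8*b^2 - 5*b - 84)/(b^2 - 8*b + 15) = (b^2 + 11*b + 28)/(b - 5)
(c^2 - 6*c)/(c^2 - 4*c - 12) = c/(c + 2)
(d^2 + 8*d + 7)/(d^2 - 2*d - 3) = (d + 7)/(d - 3)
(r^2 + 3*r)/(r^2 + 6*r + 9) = r/(r + 3)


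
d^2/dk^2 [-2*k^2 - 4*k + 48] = -4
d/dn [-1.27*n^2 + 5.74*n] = 5.74 - 2.54*n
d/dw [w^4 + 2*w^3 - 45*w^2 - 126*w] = 4*w^3 + 6*w^2 - 90*w - 126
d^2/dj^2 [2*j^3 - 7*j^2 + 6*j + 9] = 12*j - 14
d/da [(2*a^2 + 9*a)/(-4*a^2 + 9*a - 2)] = 2*(27*a^2 - 4*a - 9)/(16*a^4 - 72*a^3 + 97*a^2 - 36*a + 4)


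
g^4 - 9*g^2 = g^2*(g - 3)*(g + 3)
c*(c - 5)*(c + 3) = c^3 - 2*c^2 - 15*c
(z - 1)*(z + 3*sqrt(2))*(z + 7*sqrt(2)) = z^3 - z^2 + 10*sqrt(2)*z^2 - 10*sqrt(2)*z + 42*z - 42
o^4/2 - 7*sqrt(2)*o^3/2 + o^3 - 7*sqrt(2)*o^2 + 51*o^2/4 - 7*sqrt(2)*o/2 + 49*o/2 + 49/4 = (o/2 + 1/2)*(o + 1)*(o - 7*sqrt(2)/2)^2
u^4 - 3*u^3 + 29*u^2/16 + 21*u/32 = u*(u - 7/4)*(u - 3/2)*(u + 1/4)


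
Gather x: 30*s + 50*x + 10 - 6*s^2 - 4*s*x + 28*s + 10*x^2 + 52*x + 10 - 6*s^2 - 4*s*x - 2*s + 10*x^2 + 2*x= -12*s^2 + 56*s + 20*x^2 + x*(104 - 8*s) + 20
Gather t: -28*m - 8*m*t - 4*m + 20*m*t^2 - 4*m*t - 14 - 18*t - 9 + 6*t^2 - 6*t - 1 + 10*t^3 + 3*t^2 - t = -32*m + 10*t^3 + t^2*(20*m + 9) + t*(-12*m - 25) - 24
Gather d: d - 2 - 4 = d - 6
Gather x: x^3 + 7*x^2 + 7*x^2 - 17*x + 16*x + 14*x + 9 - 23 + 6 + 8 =x^3 + 14*x^2 + 13*x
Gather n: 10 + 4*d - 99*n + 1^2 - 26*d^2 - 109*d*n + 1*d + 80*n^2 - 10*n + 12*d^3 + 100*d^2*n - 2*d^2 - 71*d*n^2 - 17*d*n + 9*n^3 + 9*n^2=12*d^3 - 28*d^2 + 5*d + 9*n^3 + n^2*(89 - 71*d) + n*(100*d^2 - 126*d - 109) + 11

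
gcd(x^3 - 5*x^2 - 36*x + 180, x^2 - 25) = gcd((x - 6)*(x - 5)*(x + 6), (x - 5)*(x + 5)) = x - 5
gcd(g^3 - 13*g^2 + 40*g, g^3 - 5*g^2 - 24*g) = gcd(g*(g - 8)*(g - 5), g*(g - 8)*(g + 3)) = g^2 - 8*g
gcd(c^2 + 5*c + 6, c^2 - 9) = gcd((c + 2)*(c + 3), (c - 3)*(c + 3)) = c + 3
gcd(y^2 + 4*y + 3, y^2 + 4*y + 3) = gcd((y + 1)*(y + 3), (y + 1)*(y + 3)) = y^2 + 4*y + 3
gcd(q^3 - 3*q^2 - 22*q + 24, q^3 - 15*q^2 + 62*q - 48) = q^2 - 7*q + 6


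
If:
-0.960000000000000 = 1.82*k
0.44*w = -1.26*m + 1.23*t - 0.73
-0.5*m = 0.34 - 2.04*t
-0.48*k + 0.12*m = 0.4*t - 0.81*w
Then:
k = -0.53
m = -0.45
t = 0.06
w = -0.22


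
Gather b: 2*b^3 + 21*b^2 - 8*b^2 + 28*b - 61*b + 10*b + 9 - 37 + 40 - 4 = 2*b^3 + 13*b^2 - 23*b + 8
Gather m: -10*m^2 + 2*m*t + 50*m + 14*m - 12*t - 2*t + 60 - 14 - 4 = -10*m^2 + m*(2*t + 64) - 14*t + 42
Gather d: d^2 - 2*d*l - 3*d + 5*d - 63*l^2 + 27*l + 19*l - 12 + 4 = d^2 + d*(2 - 2*l) - 63*l^2 + 46*l - 8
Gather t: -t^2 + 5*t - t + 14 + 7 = -t^2 + 4*t + 21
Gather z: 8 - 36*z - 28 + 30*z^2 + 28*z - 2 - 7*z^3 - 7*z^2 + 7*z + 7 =-7*z^3 + 23*z^2 - z - 15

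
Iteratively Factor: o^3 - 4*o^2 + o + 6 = (o + 1)*(o^2 - 5*o + 6) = (o - 2)*(o + 1)*(o - 3)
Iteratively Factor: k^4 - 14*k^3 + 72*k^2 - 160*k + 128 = (k - 2)*(k^3 - 12*k^2 + 48*k - 64) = (k - 4)*(k - 2)*(k^2 - 8*k + 16) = (k - 4)^2*(k - 2)*(k - 4)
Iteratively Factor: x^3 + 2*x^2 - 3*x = (x - 1)*(x^2 + 3*x) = (x - 1)*(x + 3)*(x)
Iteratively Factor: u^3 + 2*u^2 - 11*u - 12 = (u - 3)*(u^2 + 5*u + 4) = (u - 3)*(u + 1)*(u + 4)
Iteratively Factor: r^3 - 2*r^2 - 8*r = (r + 2)*(r^2 - 4*r) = (r - 4)*(r + 2)*(r)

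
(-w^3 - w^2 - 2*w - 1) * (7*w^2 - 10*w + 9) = -7*w^5 + 3*w^4 - 13*w^3 + 4*w^2 - 8*w - 9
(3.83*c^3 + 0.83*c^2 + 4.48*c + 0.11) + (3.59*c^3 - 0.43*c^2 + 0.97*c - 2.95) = 7.42*c^3 + 0.4*c^2 + 5.45*c - 2.84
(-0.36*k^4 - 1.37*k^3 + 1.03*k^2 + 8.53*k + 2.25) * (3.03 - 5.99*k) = 2.1564*k^5 + 7.1155*k^4 - 10.3208*k^3 - 47.9738*k^2 + 12.3684*k + 6.8175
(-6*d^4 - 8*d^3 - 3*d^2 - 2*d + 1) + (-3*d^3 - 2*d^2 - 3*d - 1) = -6*d^4 - 11*d^3 - 5*d^2 - 5*d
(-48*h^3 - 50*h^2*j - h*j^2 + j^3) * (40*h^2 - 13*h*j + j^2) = -1920*h^5 - 1376*h^4*j + 562*h^3*j^2 + 3*h^2*j^3 - 14*h*j^4 + j^5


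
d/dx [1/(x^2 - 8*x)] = 2*(4 - x)/(x^2*(x - 8)^2)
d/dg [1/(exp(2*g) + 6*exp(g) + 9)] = 2*(-exp(g) - 3)*exp(g)/(exp(2*g) + 6*exp(g) + 9)^2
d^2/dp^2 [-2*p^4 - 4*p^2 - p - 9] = -24*p^2 - 8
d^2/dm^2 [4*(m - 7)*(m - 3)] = 8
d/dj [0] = 0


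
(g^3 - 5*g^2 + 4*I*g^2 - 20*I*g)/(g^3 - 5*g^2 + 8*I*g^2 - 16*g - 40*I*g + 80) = g/(g + 4*I)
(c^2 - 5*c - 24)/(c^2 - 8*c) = (c + 3)/c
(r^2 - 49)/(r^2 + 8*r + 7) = (r - 7)/(r + 1)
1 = 1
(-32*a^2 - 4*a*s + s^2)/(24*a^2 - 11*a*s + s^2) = (4*a + s)/(-3*a + s)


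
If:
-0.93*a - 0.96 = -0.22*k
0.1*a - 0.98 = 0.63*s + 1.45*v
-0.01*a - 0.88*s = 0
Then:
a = 13.5312831389183*v + 9.14528101802757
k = 57.2004241781548*v + 43.0232333943893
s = -0.153764581124072*v - 0.103923647932131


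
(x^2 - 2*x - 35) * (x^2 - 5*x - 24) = x^4 - 7*x^3 - 49*x^2 + 223*x + 840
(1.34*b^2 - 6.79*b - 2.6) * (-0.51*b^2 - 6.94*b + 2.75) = -0.6834*b^4 - 5.8367*b^3 + 52.1336*b^2 - 0.628499999999999*b - 7.15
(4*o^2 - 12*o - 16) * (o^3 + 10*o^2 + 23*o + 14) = 4*o^5 + 28*o^4 - 44*o^3 - 380*o^2 - 536*o - 224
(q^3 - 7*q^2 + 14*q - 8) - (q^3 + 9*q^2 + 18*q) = -16*q^2 - 4*q - 8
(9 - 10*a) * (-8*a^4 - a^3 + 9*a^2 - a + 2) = 80*a^5 - 62*a^4 - 99*a^3 + 91*a^2 - 29*a + 18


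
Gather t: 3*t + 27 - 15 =3*t + 12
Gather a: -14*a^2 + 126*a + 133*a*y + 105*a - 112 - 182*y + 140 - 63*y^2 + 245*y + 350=-14*a^2 + a*(133*y + 231) - 63*y^2 + 63*y + 378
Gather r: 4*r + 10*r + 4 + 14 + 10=14*r + 28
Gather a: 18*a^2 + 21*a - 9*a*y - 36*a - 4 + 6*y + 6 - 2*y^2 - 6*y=18*a^2 + a*(-9*y - 15) - 2*y^2 + 2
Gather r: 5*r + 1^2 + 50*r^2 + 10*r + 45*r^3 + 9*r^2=45*r^3 + 59*r^2 + 15*r + 1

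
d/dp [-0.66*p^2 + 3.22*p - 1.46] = 3.22 - 1.32*p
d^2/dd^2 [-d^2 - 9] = -2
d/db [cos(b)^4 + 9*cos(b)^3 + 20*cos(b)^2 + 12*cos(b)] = -(-27*sin(b)^2 + 43*cos(b) + cos(3*b) + 39)*sin(b)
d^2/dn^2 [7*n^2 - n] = 14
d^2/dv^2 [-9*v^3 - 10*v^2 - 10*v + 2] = -54*v - 20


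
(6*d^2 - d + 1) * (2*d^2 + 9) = 12*d^4 - 2*d^3 + 56*d^2 - 9*d + 9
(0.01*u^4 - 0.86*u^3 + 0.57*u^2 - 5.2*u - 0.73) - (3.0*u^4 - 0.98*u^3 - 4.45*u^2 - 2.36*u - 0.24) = -2.99*u^4 + 0.12*u^3 + 5.02*u^2 - 2.84*u - 0.49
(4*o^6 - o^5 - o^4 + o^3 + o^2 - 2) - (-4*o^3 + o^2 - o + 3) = 4*o^6 - o^5 - o^4 + 5*o^3 + o - 5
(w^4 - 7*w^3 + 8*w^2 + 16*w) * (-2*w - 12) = -2*w^5 + 2*w^4 + 68*w^3 - 128*w^2 - 192*w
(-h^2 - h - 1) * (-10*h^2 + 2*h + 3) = 10*h^4 + 8*h^3 + 5*h^2 - 5*h - 3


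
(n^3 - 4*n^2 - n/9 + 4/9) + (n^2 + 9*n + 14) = n^3 - 3*n^2 + 80*n/9 + 130/9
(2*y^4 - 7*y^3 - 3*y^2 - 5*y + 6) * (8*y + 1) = 16*y^5 - 54*y^4 - 31*y^3 - 43*y^2 + 43*y + 6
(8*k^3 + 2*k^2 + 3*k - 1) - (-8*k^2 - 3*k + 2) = 8*k^3 + 10*k^2 + 6*k - 3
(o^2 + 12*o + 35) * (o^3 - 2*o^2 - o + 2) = o^5 + 10*o^4 + 10*o^3 - 80*o^2 - 11*o + 70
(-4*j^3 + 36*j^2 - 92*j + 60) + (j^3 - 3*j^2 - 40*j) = -3*j^3 + 33*j^2 - 132*j + 60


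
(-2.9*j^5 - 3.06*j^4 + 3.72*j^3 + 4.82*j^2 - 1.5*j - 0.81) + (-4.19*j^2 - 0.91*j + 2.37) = -2.9*j^5 - 3.06*j^4 + 3.72*j^3 + 0.63*j^2 - 2.41*j + 1.56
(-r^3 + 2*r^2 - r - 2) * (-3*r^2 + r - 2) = 3*r^5 - 7*r^4 + 7*r^3 + r^2 + 4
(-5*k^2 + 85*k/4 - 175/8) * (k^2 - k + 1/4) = -5*k^4 + 105*k^3/4 - 355*k^2/8 + 435*k/16 - 175/32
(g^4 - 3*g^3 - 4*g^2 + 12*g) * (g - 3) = g^5 - 6*g^4 + 5*g^3 + 24*g^2 - 36*g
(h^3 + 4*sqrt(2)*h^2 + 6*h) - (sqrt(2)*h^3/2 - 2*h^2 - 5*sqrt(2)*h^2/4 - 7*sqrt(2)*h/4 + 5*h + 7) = -sqrt(2)*h^3/2 + h^3 + 2*h^2 + 21*sqrt(2)*h^2/4 + h + 7*sqrt(2)*h/4 - 7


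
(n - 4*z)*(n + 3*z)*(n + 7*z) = n^3 + 6*n^2*z - 19*n*z^2 - 84*z^3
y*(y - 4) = y^2 - 4*y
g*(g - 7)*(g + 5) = g^3 - 2*g^2 - 35*g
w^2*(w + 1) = w^3 + w^2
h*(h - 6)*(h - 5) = h^3 - 11*h^2 + 30*h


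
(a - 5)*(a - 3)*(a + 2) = a^3 - 6*a^2 - a + 30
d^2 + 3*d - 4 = (d - 1)*(d + 4)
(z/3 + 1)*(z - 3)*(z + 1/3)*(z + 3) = z^4/3 + 10*z^3/9 - 8*z^2/3 - 10*z - 3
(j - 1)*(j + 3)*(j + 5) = j^3 + 7*j^2 + 7*j - 15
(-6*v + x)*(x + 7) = -6*v*x - 42*v + x^2 + 7*x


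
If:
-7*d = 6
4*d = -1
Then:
No Solution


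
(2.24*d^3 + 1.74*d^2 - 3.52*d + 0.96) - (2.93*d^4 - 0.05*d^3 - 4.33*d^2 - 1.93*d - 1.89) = -2.93*d^4 + 2.29*d^3 + 6.07*d^2 - 1.59*d + 2.85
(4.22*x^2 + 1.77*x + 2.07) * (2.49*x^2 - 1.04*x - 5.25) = 10.5078*x^4 + 0.0185000000000004*x^3 - 18.8415*x^2 - 11.4453*x - 10.8675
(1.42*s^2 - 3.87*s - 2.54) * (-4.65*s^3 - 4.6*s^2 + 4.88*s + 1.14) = -6.603*s^5 + 11.4635*s^4 + 36.5426*s^3 - 5.5828*s^2 - 16.807*s - 2.8956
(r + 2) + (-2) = r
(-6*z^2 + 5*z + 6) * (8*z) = -48*z^3 + 40*z^2 + 48*z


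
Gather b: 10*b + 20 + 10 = 10*b + 30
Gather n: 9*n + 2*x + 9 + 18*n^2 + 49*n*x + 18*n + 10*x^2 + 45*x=18*n^2 + n*(49*x + 27) + 10*x^2 + 47*x + 9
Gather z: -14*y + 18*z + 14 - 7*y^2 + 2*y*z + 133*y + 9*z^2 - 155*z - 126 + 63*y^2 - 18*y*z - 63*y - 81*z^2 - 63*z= 56*y^2 + 56*y - 72*z^2 + z*(-16*y - 200) - 112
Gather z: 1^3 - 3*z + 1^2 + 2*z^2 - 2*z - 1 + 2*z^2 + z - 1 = 4*z^2 - 4*z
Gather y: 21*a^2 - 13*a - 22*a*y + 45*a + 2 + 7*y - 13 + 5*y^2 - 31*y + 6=21*a^2 + 32*a + 5*y^2 + y*(-22*a - 24) - 5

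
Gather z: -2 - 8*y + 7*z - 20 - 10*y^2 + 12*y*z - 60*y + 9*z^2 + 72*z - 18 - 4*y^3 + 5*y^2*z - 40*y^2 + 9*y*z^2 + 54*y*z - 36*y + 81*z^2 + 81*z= -4*y^3 - 50*y^2 - 104*y + z^2*(9*y + 90) + z*(5*y^2 + 66*y + 160) - 40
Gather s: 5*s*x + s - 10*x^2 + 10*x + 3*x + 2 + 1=s*(5*x + 1) - 10*x^2 + 13*x + 3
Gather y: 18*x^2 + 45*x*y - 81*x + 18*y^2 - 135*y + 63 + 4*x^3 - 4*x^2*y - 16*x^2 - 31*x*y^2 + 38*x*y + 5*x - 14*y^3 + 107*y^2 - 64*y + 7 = 4*x^3 + 2*x^2 - 76*x - 14*y^3 + y^2*(125 - 31*x) + y*(-4*x^2 + 83*x - 199) + 70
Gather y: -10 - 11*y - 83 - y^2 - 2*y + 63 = -y^2 - 13*y - 30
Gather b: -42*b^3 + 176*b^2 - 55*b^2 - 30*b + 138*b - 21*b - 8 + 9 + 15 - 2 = -42*b^3 + 121*b^2 + 87*b + 14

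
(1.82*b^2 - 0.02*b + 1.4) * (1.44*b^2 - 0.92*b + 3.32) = 2.6208*b^4 - 1.7032*b^3 + 8.0768*b^2 - 1.3544*b + 4.648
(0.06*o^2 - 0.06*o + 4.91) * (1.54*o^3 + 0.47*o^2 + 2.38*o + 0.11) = 0.0924*o^5 - 0.0642*o^4 + 7.676*o^3 + 2.1715*o^2 + 11.6792*o + 0.5401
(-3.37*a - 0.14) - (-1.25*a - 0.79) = 0.65 - 2.12*a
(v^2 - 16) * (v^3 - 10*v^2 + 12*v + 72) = v^5 - 10*v^4 - 4*v^3 + 232*v^2 - 192*v - 1152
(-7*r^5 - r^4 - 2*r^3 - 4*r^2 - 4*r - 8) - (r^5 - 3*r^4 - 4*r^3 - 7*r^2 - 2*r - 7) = -8*r^5 + 2*r^4 + 2*r^3 + 3*r^2 - 2*r - 1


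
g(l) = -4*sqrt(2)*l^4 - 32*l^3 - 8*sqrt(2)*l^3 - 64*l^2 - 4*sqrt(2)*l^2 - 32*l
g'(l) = -16*sqrt(2)*l^3 - 96*l^2 - 24*sqrt(2)*l^2 - 128*l - 8*sqrt(2)*l - 32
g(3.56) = -3859.56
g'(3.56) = -3195.68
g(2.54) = -1475.92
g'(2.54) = -1594.98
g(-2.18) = 59.70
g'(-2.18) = -111.40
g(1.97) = -749.72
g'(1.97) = -983.73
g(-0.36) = 4.42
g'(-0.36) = 2.37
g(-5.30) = 197.82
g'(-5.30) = 425.02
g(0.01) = -0.33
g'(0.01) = -33.41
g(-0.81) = 0.80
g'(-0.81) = 7.61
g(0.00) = 0.00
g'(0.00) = -32.00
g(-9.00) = -10893.13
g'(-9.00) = 7191.98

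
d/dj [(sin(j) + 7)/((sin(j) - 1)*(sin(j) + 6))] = (-14*sin(j) + cos(j)^2 - 42)*cos(j)/((sin(j) - 1)^2*(sin(j) + 6)^2)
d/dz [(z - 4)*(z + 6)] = 2*z + 2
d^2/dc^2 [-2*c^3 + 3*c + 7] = -12*c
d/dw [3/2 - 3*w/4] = -3/4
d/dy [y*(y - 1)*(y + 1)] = 3*y^2 - 1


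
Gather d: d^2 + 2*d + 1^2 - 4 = d^2 + 2*d - 3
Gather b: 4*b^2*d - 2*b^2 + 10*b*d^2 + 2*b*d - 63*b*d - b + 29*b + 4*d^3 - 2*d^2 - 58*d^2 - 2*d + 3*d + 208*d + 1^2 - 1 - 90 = b^2*(4*d - 2) + b*(10*d^2 - 61*d + 28) + 4*d^3 - 60*d^2 + 209*d - 90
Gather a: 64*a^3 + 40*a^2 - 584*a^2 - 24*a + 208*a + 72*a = 64*a^3 - 544*a^2 + 256*a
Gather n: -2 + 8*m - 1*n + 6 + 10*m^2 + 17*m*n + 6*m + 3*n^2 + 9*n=10*m^2 + 14*m + 3*n^2 + n*(17*m + 8) + 4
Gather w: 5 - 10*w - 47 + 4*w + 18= -6*w - 24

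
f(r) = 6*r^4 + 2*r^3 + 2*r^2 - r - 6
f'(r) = 24*r^3 + 6*r^2 + 4*r - 1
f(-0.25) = -5.63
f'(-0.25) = -2.00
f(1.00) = 3.00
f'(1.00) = 33.00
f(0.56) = -4.99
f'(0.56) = 7.34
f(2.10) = 135.93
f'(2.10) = 256.12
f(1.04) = 4.39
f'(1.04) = 36.65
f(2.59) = 309.57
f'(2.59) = 466.58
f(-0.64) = -4.06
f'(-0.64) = -7.39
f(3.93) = 1573.63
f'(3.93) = 1564.15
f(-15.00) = 297459.00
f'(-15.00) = -79711.00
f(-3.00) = 447.00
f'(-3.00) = -607.00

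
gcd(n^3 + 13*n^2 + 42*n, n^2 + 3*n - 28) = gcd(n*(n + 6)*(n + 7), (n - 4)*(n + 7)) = n + 7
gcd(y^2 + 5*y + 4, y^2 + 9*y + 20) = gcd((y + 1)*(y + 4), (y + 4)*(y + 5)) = y + 4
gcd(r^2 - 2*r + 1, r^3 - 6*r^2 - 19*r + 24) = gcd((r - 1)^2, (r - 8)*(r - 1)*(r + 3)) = r - 1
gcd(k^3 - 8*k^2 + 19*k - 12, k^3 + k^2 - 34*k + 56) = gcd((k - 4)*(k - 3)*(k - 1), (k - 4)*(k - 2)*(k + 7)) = k - 4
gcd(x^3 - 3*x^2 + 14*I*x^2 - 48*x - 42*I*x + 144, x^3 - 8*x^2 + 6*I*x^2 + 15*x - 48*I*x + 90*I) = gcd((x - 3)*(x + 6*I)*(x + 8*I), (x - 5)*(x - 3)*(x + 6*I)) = x^2 + x*(-3 + 6*I) - 18*I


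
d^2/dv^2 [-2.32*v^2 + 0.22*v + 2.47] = -4.64000000000000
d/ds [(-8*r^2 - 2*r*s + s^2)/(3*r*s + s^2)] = r*(24*r^2 + 16*r*s + 5*s^2)/(s^2*(9*r^2 + 6*r*s + s^2))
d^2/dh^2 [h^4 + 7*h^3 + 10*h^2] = 12*h^2 + 42*h + 20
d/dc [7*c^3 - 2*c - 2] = 21*c^2 - 2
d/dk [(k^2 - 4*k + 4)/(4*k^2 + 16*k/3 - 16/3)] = 12*k*(k - 2)/(9*k^4 + 24*k^3 - 8*k^2 - 32*k + 16)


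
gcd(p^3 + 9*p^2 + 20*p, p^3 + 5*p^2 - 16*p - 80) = p^2 + 9*p + 20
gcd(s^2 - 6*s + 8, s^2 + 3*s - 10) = s - 2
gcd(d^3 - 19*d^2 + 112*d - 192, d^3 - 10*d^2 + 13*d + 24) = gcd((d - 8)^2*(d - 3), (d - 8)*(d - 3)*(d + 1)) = d^2 - 11*d + 24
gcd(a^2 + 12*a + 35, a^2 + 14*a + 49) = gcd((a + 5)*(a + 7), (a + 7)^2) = a + 7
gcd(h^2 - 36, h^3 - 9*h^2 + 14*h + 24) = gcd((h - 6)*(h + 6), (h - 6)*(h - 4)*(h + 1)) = h - 6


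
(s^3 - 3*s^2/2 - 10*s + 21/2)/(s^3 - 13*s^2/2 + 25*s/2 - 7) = (s + 3)/(s - 2)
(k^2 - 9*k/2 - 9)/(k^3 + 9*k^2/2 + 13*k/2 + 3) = (k - 6)/(k^2 + 3*k + 2)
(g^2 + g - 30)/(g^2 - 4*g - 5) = (g + 6)/(g + 1)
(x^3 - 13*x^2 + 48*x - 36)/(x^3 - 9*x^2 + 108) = (x - 1)/(x + 3)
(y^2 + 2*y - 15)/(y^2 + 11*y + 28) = (y^2 + 2*y - 15)/(y^2 + 11*y + 28)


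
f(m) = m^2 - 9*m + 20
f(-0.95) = 29.45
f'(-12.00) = -33.00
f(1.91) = 6.46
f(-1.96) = 41.48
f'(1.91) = -5.18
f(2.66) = 3.14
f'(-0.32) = -9.64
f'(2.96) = -3.08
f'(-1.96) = -12.92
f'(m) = 2*m - 9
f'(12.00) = 15.00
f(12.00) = 56.00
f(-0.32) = 22.98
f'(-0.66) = -10.32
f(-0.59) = 25.66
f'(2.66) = -3.68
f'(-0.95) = -10.90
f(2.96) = 2.12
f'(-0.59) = -10.18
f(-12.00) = 272.00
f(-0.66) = 26.38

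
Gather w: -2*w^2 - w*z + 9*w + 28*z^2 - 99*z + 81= -2*w^2 + w*(9 - z) + 28*z^2 - 99*z + 81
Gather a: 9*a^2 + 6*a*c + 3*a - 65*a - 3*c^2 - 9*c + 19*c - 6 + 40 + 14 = 9*a^2 + a*(6*c - 62) - 3*c^2 + 10*c + 48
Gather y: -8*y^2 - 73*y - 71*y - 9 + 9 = -8*y^2 - 144*y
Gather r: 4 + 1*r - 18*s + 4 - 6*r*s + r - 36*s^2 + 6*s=r*(2 - 6*s) - 36*s^2 - 12*s + 8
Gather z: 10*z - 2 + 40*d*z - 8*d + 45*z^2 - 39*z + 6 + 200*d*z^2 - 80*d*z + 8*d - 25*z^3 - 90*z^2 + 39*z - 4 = -25*z^3 + z^2*(200*d - 45) + z*(10 - 40*d)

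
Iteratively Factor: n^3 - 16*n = (n - 4)*(n^2 + 4*n) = n*(n - 4)*(n + 4)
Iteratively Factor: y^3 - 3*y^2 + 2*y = (y)*(y^2 - 3*y + 2) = y*(y - 2)*(y - 1)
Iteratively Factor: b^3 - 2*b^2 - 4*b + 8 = (b - 2)*(b^2 - 4) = (b - 2)*(b + 2)*(b - 2)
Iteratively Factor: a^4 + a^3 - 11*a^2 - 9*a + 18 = (a + 2)*(a^3 - a^2 - 9*a + 9) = (a + 2)*(a + 3)*(a^2 - 4*a + 3) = (a - 1)*(a + 2)*(a + 3)*(a - 3)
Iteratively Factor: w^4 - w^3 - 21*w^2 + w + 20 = (w - 5)*(w^3 + 4*w^2 - w - 4) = (w - 5)*(w + 1)*(w^2 + 3*w - 4) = (w - 5)*(w - 1)*(w + 1)*(w + 4)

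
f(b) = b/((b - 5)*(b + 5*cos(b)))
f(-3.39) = -0.05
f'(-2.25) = -0.03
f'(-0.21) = -0.04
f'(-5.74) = 0.43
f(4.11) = -3.62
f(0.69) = -0.04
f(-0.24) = 0.01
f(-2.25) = -0.06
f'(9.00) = 0.05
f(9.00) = 0.51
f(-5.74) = -0.37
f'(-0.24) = -0.04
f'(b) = b*(5*sin(b) - 1)/((b - 5)*(b + 5*cos(b))^2) - b/((b - 5)^2*(b + 5*cos(b))) + 1/((b - 5)*(b + 5*cos(b)))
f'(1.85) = -11.10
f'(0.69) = -0.08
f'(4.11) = 9.56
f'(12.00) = -0.03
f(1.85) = -1.24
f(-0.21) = 0.01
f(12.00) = 0.11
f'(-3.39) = 0.01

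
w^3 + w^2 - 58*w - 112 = (w - 8)*(w + 2)*(w + 7)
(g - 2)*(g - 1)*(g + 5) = g^3 + 2*g^2 - 13*g + 10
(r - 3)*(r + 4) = r^2 + r - 12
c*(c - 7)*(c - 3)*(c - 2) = c^4 - 12*c^3 + 41*c^2 - 42*c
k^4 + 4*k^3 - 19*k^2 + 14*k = k*(k - 2)*(k - 1)*(k + 7)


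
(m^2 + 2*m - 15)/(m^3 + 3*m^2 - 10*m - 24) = (m + 5)/(m^2 + 6*m + 8)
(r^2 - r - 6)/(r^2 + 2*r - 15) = (r + 2)/(r + 5)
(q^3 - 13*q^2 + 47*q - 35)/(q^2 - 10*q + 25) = (q^2 - 8*q + 7)/(q - 5)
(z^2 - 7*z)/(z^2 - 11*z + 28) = z/(z - 4)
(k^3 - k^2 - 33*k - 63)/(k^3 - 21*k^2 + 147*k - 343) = (k^2 + 6*k + 9)/(k^2 - 14*k + 49)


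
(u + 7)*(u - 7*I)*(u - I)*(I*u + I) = I*u^4 + 8*u^3 + 8*I*u^3 + 64*u^2 + 56*u - 56*I*u - 49*I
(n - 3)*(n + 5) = n^2 + 2*n - 15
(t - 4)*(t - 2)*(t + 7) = t^3 + t^2 - 34*t + 56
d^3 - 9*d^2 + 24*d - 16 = (d - 4)^2*(d - 1)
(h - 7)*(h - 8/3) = h^2 - 29*h/3 + 56/3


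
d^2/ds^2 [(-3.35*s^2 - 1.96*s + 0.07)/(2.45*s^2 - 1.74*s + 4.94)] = (-52.0919*s^3 + 245.79135*s^2 + 140.54082*s - 198.469428)/(14.706125*s^6 - 31.33305*s^5 + 111.20991*s^4 - 131.623344*s^3 + 224.235492*s^2 - 127.386792*s + 120.553784)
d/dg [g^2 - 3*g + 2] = 2*g - 3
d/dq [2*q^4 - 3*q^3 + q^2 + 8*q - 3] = 8*q^3 - 9*q^2 + 2*q + 8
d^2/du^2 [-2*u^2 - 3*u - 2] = -4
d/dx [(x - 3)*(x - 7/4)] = 2*x - 19/4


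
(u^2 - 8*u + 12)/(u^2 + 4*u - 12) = (u - 6)/(u + 6)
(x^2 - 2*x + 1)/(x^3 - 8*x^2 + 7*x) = (x - 1)/(x*(x - 7))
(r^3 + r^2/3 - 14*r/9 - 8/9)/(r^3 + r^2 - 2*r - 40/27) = 3*(r + 1)/(3*r + 5)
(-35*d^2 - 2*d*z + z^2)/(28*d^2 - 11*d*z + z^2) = (5*d + z)/(-4*d + z)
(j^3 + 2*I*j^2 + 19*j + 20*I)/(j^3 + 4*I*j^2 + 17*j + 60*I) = (j + I)/(j + 3*I)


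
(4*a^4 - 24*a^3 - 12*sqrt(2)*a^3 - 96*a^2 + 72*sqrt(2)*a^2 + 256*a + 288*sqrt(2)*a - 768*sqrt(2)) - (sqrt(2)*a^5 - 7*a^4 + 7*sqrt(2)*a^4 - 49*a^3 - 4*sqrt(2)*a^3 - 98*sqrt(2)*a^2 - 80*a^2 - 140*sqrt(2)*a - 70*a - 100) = -sqrt(2)*a^5 - 7*sqrt(2)*a^4 + 11*a^4 - 8*sqrt(2)*a^3 + 25*a^3 - 16*a^2 + 170*sqrt(2)*a^2 + 326*a + 428*sqrt(2)*a - 768*sqrt(2) + 100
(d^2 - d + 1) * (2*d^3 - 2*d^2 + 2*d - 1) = 2*d^5 - 4*d^4 + 6*d^3 - 5*d^2 + 3*d - 1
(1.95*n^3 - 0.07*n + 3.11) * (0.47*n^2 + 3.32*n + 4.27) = 0.9165*n^5 + 6.474*n^4 + 8.2936*n^3 + 1.2293*n^2 + 10.0263*n + 13.2797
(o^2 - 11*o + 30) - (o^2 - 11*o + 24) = 6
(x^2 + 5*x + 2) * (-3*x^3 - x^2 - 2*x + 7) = -3*x^5 - 16*x^4 - 13*x^3 - 5*x^2 + 31*x + 14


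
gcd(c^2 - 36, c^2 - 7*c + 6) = c - 6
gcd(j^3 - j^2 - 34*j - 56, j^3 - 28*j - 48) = j^2 + 6*j + 8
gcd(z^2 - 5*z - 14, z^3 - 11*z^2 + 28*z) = z - 7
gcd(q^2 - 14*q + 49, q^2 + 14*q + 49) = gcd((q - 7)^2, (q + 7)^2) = 1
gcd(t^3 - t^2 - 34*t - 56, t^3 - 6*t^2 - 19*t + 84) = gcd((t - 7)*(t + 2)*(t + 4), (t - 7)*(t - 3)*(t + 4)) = t^2 - 3*t - 28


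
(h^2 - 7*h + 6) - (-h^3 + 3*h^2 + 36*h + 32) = h^3 - 2*h^2 - 43*h - 26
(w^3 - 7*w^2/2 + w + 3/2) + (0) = w^3 - 7*w^2/2 + w + 3/2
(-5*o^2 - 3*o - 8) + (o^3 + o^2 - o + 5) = o^3 - 4*o^2 - 4*o - 3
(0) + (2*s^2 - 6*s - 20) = 2*s^2 - 6*s - 20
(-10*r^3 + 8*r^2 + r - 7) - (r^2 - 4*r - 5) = -10*r^3 + 7*r^2 + 5*r - 2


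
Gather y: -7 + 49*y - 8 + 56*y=105*y - 15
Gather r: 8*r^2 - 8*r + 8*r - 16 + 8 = 8*r^2 - 8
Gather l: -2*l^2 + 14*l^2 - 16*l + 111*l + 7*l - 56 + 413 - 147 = 12*l^2 + 102*l + 210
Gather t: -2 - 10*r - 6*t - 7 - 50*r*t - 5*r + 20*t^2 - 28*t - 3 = -15*r + 20*t^2 + t*(-50*r - 34) - 12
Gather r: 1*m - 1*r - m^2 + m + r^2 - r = -m^2 + 2*m + r^2 - 2*r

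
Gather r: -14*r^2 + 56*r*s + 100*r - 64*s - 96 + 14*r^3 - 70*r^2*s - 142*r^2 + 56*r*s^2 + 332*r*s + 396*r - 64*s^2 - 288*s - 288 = 14*r^3 + r^2*(-70*s - 156) + r*(56*s^2 + 388*s + 496) - 64*s^2 - 352*s - 384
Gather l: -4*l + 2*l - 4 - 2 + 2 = -2*l - 4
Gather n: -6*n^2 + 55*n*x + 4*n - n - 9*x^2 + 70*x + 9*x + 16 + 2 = -6*n^2 + n*(55*x + 3) - 9*x^2 + 79*x + 18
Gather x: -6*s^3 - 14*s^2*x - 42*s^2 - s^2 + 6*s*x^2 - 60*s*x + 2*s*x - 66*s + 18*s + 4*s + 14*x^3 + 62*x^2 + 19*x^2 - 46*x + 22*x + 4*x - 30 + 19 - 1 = -6*s^3 - 43*s^2 - 44*s + 14*x^3 + x^2*(6*s + 81) + x*(-14*s^2 - 58*s - 20) - 12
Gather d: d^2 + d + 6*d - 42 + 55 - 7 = d^2 + 7*d + 6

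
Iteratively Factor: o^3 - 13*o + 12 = (o - 3)*(o^2 + 3*o - 4) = (o - 3)*(o - 1)*(o + 4)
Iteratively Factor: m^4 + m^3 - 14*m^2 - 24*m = (m)*(m^3 + m^2 - 14*m - 24) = m*(m + 2)*(m^2 - m - 12) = m*(m + 2)*(m + 3)*(m - 4)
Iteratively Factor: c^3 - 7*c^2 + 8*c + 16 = (c - 4)*(c^2 - 3*c - 4) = (c - 4)^2*(c + 1)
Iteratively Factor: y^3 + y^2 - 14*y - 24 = (y + 3)*(y^2 - 2*y - 8) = (y - 4)*(y + 3)*(y + 2)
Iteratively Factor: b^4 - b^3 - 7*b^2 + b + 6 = (b - 3)*(b^3 + 2*b^2 - b - 2) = (b - 3)*(b + 1)*(b^2 + b - 2) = (b - 3)*(b - 1)*(b + 1)*(b + 2)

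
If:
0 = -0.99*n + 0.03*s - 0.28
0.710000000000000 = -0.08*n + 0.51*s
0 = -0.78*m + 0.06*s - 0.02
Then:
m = 0.08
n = -0.24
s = 1.35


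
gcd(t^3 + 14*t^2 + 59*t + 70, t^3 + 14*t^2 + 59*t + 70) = t^3 + 14*t^2 + 59*t + 70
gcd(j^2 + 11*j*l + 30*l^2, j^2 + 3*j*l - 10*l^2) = j + 5*l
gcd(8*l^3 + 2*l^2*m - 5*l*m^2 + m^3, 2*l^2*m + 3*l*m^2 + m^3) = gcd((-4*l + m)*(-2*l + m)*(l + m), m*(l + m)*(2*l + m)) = l + m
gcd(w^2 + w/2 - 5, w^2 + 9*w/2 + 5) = w + 5/2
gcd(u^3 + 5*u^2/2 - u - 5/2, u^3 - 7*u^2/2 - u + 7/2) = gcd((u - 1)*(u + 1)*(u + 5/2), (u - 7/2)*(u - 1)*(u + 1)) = u^2 - 1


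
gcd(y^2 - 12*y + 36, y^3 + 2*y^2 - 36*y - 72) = y - 6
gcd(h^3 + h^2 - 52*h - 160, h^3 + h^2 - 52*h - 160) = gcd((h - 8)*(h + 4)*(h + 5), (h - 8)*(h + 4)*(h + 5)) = h^3 + h^2 - 52*h - 160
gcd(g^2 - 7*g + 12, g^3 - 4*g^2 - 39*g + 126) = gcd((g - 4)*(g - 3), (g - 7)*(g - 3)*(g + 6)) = g - 3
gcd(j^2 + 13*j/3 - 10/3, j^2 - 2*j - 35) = j + 5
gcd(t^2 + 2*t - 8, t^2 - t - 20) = t + 4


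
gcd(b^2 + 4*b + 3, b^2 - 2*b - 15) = b + 3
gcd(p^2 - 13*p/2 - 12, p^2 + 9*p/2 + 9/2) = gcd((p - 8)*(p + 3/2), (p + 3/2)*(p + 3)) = p + 3/2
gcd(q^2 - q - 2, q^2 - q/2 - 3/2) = q + 1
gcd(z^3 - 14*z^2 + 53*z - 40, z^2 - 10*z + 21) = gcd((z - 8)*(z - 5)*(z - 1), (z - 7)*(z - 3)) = 1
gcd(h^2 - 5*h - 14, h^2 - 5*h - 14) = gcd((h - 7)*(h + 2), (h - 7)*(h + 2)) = h^2 - 5*h - 14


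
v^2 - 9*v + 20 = (v - 5)*(v - 4)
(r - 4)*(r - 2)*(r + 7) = r^3 + r^2 - 34*r + 56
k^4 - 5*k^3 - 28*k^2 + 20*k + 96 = (k - 8)*(k - 2)*(k + 2)*(k + 3)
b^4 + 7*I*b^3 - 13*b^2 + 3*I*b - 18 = (b - I)*(b + 2*I)*(b + 3*I)^2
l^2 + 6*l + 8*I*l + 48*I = (l + 6)*(l + 8*I)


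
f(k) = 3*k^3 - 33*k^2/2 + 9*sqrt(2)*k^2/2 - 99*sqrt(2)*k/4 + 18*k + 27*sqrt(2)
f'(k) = 9*k^2 - 33*k + 9*sqrt(2)*k - 99*sqrt(2)/4 + 18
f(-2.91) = -72.10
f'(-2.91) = 118.20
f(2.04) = -13.21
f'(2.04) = -20.90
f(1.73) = -6.03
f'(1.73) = -25.14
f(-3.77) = -202.53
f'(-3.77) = 187.34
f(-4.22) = -296.03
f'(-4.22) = 228.82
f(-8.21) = -2165.61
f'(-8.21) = 756.07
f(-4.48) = -358.83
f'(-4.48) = 254.45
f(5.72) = 170.75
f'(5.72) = 161.51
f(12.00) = 3558.57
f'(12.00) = 1035.73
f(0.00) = 38.18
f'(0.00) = -17.00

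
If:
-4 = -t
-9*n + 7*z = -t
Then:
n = 7*z/9 + 4/9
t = 4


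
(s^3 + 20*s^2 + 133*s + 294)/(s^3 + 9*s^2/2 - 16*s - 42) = 2*(s^2 + 14*s + 49)/(2*s^2 - 3*s - 14)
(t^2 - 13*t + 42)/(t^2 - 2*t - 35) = (t - 6)/(t + 5)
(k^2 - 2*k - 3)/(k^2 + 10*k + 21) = (k^2 - 2*k - 3)/(k^2 + 10*k + 21)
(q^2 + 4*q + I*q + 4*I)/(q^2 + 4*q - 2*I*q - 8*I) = (q + I)/(q - 2*I)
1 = 1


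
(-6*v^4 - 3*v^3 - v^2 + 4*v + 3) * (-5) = 30*v^4 + 15*v^3 + 5*v^2 - 20*v - 15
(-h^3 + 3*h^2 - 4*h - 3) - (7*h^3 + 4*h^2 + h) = -8*h^3 - h^2 - 5*h - 3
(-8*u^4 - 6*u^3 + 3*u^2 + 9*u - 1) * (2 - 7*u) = 56*u^5 + 26*u^4 - 33*u^3 - 57*u^2 + 25*u - 2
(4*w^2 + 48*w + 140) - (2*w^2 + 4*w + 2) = 2*w^2 + 44*w + 138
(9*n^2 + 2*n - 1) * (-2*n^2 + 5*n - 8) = -18*n^4 + 41*n^3 - 60*n^2 - 21*n + 8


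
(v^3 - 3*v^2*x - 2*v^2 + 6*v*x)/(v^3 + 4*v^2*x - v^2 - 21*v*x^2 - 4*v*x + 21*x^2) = v*(v - 2)/(v^2 + 7*v*x - v - 7*x)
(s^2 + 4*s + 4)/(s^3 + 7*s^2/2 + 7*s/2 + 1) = 2*(s + 2)/(2*s^2 + 3*s + 1)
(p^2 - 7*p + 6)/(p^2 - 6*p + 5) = (p - 6)/(p - 5)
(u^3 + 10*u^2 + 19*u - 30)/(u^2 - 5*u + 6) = (u^3 + 10*u^2 + 19*u - 30)/(u^2 - 5*u + 6)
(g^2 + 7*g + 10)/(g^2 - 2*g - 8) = (g + 5)/(g - 4)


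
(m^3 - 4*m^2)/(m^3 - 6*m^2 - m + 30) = m^2*(m - 4)/(m^3 - 6*m^2 - m + 30)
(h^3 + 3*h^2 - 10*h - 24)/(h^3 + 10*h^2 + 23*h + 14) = (h^2 + h - 12)/(h^2 + 8*h + 7)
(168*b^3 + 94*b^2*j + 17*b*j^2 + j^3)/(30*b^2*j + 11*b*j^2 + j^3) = (28*b^2 + 11*b*j + j^2)/(j*(5*b + j))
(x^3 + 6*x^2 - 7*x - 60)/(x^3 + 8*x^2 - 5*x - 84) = (x + 5)/(x + 7)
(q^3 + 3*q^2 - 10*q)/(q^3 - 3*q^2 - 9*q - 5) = q*(-q^2 - 3*q + 10)/(-q^3 + 3*q^2 + 9*q + 5)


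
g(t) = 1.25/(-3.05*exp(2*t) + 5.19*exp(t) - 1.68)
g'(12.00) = 0.00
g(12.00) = 0.00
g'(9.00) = 0.00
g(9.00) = 0.00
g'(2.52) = 0.01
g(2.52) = -0.00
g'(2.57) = 0.01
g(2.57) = -0.00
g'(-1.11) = -14.47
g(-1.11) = -4.15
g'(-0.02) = 4.25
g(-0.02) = 2.62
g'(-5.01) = -0.02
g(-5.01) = -0.76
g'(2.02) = 0.02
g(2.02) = -0.01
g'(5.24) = 0.00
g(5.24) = -0.00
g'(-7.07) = -0.00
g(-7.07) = -0.75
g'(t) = 1.25*(6.1*exp(2*t) - 5.19*exp(t))/(-3.05*exp(2*t) + 5.19*exp(t) - 1.68)^2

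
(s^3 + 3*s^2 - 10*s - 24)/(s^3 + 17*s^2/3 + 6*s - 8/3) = 3*(s - 3)/(3*s - 1)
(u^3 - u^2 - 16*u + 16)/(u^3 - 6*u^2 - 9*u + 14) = (u^2 - 16)/(u^2 - 5*u - 14)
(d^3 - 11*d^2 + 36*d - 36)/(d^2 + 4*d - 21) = (d^2 - 8*d + 12)/(d + 7)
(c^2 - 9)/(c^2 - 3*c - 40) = (9 - c^2)/(-c^2 + 3*c + 40)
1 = 1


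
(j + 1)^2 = j^2 + 2*j + 1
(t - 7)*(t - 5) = t^2 - 12*t + 35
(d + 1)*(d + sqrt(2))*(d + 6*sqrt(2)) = d^3 + d^2 + 7*sqrt(2)*d^2 + 7*sqrt(2)*d + 12*d + 12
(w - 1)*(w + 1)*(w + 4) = w^3 + 4*w^2 - w - 4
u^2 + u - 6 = (u - 2)*(u + 3)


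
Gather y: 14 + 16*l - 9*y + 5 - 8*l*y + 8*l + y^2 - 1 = 24*l + y^2 + y*(-8*l - 9) + 18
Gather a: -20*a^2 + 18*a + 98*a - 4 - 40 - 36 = -20*a^2 + 116*a - 80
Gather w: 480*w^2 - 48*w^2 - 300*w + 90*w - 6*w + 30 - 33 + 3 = 432*w^2 - 216*w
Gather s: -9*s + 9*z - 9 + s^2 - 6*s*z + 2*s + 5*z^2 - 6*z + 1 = s^2 + s*(-6*z - 7) + 5*z^2 + 3*z - 8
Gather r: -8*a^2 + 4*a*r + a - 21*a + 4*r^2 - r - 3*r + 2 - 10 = -8*a^2 - 20*a + 4*r^2 + r*(4*a - 4) - 8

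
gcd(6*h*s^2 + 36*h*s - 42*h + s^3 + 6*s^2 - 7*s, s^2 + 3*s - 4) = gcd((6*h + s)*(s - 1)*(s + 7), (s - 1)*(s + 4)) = s - 1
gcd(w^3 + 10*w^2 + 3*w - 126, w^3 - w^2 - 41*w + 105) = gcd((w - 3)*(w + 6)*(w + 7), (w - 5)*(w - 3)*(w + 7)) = w^2 + 4*w - 21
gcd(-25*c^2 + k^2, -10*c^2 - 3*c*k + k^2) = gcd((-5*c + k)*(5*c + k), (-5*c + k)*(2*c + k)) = 5*c - k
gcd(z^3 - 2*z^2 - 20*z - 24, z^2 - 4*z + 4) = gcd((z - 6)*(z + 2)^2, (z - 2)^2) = 1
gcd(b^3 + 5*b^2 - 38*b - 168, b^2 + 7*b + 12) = b + 4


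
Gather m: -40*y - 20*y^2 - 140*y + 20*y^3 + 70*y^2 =20*y^3 + 50*y^2 - 180*y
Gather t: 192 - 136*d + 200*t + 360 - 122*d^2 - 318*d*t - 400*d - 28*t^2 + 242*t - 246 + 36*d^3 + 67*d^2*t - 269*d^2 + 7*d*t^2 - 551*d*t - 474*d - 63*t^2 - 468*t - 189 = 36*d^3 - 391*d^2 - 1010*d + t^2*(7*d - 91) + t*(67*d^2 - 869*d - 26) + 117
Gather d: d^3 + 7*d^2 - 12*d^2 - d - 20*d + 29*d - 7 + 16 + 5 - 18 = d^3 - 5*d^2 + 8*d - 4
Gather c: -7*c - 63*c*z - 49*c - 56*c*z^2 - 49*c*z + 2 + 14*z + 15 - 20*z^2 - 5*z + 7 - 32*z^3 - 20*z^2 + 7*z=c*(-56*z^2 - 112*z - 56) - 32*z^3 - 40*z^2 + 16*z + 24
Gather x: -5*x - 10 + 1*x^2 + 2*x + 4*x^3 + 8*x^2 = 4*x^3 + 9*x^2 - 3*x - 10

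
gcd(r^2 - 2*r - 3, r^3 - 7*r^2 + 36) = r - 3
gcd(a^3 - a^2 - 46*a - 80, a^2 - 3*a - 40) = a^2 - 3*a - 40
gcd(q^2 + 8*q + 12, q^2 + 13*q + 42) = q + 6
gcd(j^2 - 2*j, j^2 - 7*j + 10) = j - 2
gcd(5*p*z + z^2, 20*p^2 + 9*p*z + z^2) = 5*p + z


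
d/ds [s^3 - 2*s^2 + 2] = s*(3*s - 4)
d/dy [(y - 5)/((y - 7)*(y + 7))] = (-y^2 + 10*y - 49)/(y^4 - 98*y^2 + 2401)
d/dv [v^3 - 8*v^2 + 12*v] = 3*v^2 - 16*v + 12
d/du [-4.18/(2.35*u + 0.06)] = 9.823/(2.35*u + 0.06)^2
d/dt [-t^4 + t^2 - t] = -4*t^3 + 2*t - 1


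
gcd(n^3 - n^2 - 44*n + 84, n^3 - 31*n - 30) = n - 6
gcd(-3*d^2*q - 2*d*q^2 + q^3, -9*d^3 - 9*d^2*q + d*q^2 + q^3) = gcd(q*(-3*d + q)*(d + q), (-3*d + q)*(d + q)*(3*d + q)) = -3*d^2 - 2*d*q + q^2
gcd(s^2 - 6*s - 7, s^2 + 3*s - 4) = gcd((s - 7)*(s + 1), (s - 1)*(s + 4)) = 1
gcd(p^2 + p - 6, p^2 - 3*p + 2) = p - 2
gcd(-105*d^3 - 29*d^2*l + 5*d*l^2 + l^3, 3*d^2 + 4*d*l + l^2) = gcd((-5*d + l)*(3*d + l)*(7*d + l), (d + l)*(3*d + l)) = 3*d + l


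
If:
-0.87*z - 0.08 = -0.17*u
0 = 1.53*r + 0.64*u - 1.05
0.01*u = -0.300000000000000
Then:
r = 13.24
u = -30.00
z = -5.95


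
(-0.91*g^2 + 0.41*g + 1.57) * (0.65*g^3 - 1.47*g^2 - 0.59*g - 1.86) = -0.5915*g^5 + 1.6042*g^4 + 0.9547*g^3 - 0.8572*g^2 - 1.6889*g - 2.9202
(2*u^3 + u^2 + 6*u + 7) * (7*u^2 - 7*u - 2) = 14*u^5 - 7*u^4 + 31*u^3 + 5*u^2 - 61*u - 14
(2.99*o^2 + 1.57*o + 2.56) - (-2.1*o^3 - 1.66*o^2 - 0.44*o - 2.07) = 2.1*o^3 + 4.65*o^2 + 2.01*o + 4.63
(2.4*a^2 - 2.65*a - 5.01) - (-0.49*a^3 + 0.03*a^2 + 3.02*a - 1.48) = 0.49*a^3 + 2.37*a^2 - 5.67*a - 3.53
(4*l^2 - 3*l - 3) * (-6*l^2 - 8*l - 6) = -24*l^4 - 14*l^3 + 18*l^2 + 42*l + 18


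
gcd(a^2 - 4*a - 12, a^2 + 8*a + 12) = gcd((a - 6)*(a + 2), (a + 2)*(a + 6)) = a + 2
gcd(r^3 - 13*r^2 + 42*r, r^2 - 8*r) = r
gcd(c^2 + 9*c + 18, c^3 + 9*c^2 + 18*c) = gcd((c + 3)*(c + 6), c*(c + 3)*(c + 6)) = c^2 + 9*c + 18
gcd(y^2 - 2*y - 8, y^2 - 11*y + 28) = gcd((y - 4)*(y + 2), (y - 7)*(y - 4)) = y - 4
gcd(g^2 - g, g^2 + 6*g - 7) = g - 1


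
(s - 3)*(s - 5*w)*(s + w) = s^3 - 4*s^2*w - 3*s^2 - 5*s*w^2 + 12*s*w + 15*w^2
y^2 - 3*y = y*(y - 3)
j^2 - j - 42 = (j - 7)*(j + 6)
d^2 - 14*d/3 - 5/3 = (d - 5)*(d + 1/3)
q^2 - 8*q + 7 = (q - 7)*(q - 1)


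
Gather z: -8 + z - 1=z - 9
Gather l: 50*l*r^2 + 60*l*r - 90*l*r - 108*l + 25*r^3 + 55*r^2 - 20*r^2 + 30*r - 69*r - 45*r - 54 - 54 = l*(50*r^2 - 30*r - 108) + 25*r^3 + 35*r^2 - 84*r - 108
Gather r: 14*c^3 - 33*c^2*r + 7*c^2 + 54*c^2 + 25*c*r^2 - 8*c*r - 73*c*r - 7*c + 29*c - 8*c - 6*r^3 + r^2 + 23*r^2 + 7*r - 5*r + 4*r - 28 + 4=14*c^3 + 61*c^2 + 14*c - 6*r^3 + r^2*(25*c + 24) + r*(-33*c^2 - 81*c + 6) - 24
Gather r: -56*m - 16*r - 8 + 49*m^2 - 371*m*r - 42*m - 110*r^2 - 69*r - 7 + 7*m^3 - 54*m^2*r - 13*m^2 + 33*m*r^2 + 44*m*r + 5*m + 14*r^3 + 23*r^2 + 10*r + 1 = 7*m^3 + 36*m^2 - 93*m + 14*r^3 + r^2*(33*m - 87) + r*(-54*m^2 - 327*m - 75) - 14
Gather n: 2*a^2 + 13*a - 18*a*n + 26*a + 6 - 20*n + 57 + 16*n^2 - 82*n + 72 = 2*a^2 + 39*a + 16*n^2 + n*(-18*a - 102) + 135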